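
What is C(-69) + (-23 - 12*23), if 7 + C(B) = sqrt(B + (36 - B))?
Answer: -300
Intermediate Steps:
C(B) = -1 (C(B) = -7 + sqrt(B + (36 - B)) = -7 + sqrt(36) = -7 + 6 = -1)
C(-69) + (-23 - 12*23) = -1 + (-23 - 12*23) = -1 + (-23 - 276) = -1 - 299 = -300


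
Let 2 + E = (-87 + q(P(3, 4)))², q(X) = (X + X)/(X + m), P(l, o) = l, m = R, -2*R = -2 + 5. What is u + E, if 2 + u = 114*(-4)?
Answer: 6429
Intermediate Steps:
R = -3/2 (R = -(-2 + 5)/2 = -½*3 = -3/2 ≈ -1.5000)
m = -3/2 ≈ -1.5000
q(X) = 2*X/(-3/2 + X) (q(X) = (X + X)/(X - 3/2) = (2*X)/(-3/2 + X) = 2*X/(-3/2 + X))
E = 6887 (E = -2 + (-87 + 4*3/(-3 + 2*3))² = -2 + (-87 + 4*3/(-3 + 6))² = -2 + (-87 + 4*3/3)² = -2 + (-87 + 4*3*(⅓))² = -2 + (-87 + 4)² = -2 + (-83)² = -2 + 6889 = 6887)
u = -458 (u = -2 + 114*(-4) = -2 - 456 = -458)
u + E = -458 + 6887 = 6429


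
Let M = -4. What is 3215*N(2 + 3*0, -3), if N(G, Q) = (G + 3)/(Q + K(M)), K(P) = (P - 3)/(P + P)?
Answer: -128600/17 ≈ -7564.7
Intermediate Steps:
K(P) = (-3 + P)/(2*P) (K(P) = (-3 + P)/((2*P)) = (-3 + P)*(1/(2*P)) = (-3 + P)/(2*P))
N(G, Q) = (3 + G)/(7/8 + Q) (N(G, Q) = (G + 3)/(Q + (½)*(-3 - 4)/(-4)) = (3 + G)/(Q + (½)*(-¼)*(-7)) = (3 + G)/(Q + 7/8) = (3 + G)/(7/8 + Q))
3215*N(2 + 3*0, -3) = 3215*(8*(3 + (2 + 3*0))/(7 + 8*(-3))) = 3215*(8*(3 + (2 + 0))/(7 - 24)) = 3215*(8*(3 + 2)/(-17)) = 3215*(8*(-1/17)*5) = 3215*(-40/17) = -128600/17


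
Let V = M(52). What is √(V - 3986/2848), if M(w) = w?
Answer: √6412895/356 ≈ 7.1134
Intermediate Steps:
V = 52
√(V - 3986/2848) = √(52 - 3986/2848) = √(52 - 3986*1/2848) = √(52 - 1993/1424) = √(72055/1424) = √6412895/356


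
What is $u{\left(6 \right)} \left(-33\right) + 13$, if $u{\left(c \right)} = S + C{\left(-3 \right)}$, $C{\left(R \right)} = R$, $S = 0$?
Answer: $112$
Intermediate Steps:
$u{\left(c \right)} = -3$ ($u{\left(c \right)} = 0 - 3 = -3$)
$u{\left(6 \right)} \left(-33\right) + 13 = \left(-3\right) \left(-33\right) + 13 = 99 + 13 = 112$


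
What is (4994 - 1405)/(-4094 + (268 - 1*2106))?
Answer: -3589/5932 ≈ -0.60502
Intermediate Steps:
(4994 - 1405)/(-4094 + (268 - 1*2106)) = 3589/(-4094 + (268 - 2106)) = 3589/(-4094 - 1838) = 3589/(-5932) = 3589*(-1/5932) = -3589/5932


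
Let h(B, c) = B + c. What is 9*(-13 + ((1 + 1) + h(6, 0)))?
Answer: -45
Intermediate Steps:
9*(-13 + ((1 + 1) + h(6, 0))) = 9*(-13 + ((1 + 1) + (6 + 0))) = 9*(-13 + (2 + 6)) = 9*(-13 + 8) = 9*(-5) = -45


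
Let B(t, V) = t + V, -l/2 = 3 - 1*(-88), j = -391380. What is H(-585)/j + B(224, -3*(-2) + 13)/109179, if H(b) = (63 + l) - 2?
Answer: 1094101/431620980 ≈ 0.0025349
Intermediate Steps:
l = -182 (l = -2*(3 - 1*(-88)) = -2*(3 + 88) = -2*91 = -182)
H(b) = -121 (H(b) = (63 - 182) - 2 = -119 - 2 = -121)
B(t, V) = V + t
H(-585)/j + B(224, -3*(-2) + 13)/109179 = -121/(-391380) + ((-3*(-2) + 13) + 224)/109179 = -121*(-1/391380) + ((6 + 13) + 224)*(1/109179) = 11/35580 + (19 + 224)*(1/109179) = 11/35580 + 243*(1/109179) = 11/35580 + 27/12131 = 1094101/431620980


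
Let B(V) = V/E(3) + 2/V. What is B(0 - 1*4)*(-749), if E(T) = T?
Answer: 8239/6 ≈ 1373.2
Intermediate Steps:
B(V) = 2/V + V/3 (B(V) = V/3 + 2/V = 2/V + V/3)
B(0 - 1*4)*(-749) = (2/(0 - 1*4) + (0 - 1*4)/3)*(-749) = (2/(0 - 4) + (0 - 4)/3)*(-749) = (2/(-4) + (⅓)*(-4))*(-749) = (2*(-¼) - 4/3)*(-749) = (-½ - 4/3)*(-749) = -11/6*(-749) = 8239/6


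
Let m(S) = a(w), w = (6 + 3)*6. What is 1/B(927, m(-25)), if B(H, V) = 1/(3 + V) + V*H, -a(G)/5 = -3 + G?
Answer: -252/59569021 ≈ -4.2304e-6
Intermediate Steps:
w = 54 (w = 9*6 = 54)
a(G) = 15 - 5*G (a(G) = -5*(-3 + G) = 15 - 5*G)
m(S) = -255 (m(S) = 15 - 5*54 = 15 - 270 = -255)
B(H, V) = 1/(3 + V) + H*V
1/B(927, m(-25)) = 1/((1 + 927*(-255)² + 3*927*(-255))/(3 - 255)) = 1/((1 + 927*65025 - 709155)/(-252)) = 1/(-(1 + 60278175 - 709155)/252) = 1/(-1/252*59569021) = 1/(-59569021/252) = -252/59569021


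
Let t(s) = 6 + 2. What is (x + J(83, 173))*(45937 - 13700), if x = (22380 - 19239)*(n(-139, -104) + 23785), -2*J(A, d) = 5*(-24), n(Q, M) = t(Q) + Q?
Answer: 2395121221938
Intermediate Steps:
t(s) = 8
n(Q, M) = 8 + Q
J(A, d) = 60 (J(A, d) = -5*(-24)/2 = -½*(-120) = 60)
x = 74297214 (x = (22380 - 19239)*((8 - 139) + 23785) = 3141*(-131 + 23785) = 3141*23654 = 74297214)
(x + J(83, 173))*(45937 - 13700) = (74297214 + 60)*(45937 - 13700) = 74297274*32237 = 2395121221938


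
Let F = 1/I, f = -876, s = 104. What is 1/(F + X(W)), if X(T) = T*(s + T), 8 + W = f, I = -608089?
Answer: 608089/419289527279 ≈ 1.4503e-6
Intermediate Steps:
W = -884 (W = -8 - 876 = -884)
F = -1/608089 (F = 1/(-608089) = -1/608089 ≈ -1.6445e-6)
X(T) = T*(104 + T)
1/(F + X(W)) = 1/(-1/608089 - 884*(104 - 884)) = 1/(-1/608089 - 884*(-780)) = 1/(-1/608089 + 689520) = 1/(419289527279/608089) = 608089/419289527279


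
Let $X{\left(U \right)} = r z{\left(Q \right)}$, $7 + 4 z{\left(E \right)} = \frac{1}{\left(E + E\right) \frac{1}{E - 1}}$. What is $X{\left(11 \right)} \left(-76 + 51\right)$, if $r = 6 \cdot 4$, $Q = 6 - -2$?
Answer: $\frac{7875}{8} \approx 984.38$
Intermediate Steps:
$Q = 8$ ($Q = 6 + 2 = 8$)
$z{\left(E \right)} = - \frac{7}{4} + \frac{-1 + E}{8 E}$ ($z{\left(E \right)} = - \frac{7}{4} + \frac{1}{4 \frac{E + E}{E - 1}} = - \frac{7}{4} + \frac{1}{4 \frac{2 E}{-1 + E}} = - \frac{7}{4} + \frac{\frac{1}{2} \frac{1}{E} \left(-1 + E\right)}{4} = - \frac{7}{4} + \frac{-1 + E}{8 E}$)
$r = 24$
$X{\left(U \right)} = - \frac{315}{8}$ ($X{\left(U \right)} = 24 \frac{-1 - 104}{8 \cdot 8} = 24 \cdot \frac{1}{8} \cdot \frac{1}{8} \left(-1 - 104\right) = 24 \cdot \frac{1}{8} \cdot \frac{1}{8} \left(-105\right) = 24 \left(- \frac{105}{64}\right) = - \frac{315}{8}$)
$X{\left(11 \right)} \left(-76 + 51\right) = - \frac{315 \left(-76 + 51\right)}{8} = \left(- \frac{315}{8}\right) \left(-25\right) = \frac{7875}{8}$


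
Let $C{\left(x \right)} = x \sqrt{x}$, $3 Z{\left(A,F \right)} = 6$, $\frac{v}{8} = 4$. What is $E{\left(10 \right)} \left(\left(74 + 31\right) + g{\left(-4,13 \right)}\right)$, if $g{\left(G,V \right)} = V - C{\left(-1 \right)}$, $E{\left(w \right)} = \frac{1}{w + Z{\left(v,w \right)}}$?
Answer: $\frac{59}{6} + \frac{i}{12} \approx 9.8333 + 0.083333 i$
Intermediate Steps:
$v = 32$ ($v = 8 \cdot 4 = 32$)
$Z{\left(A,F \right)} = 2$ ($Z{\left(A,F \right)} = \frac{1}{3} \cdot 6 = 2$)
$C{\left(x \right)} = x^{\frac{3}{2}}$
$E{\left(w \right)} = \frac{1}{2 + w}$ ($E{\left(w \right)} = \frac{1}{w + 2} = \frac{1}{2 + w}$)
$g{\left(G,V \right)} = i + V$ ($g{\left(G,V \right)} = V - \left(-1\right)^{\frac{3}{2}} = V - - i = V + i = i + V$)
$E{\left(10 \right)} \left(\left(74 + 31\right) + g{\left(-4,13 \right)}\right) = \frac{\left(74 + 31\right) + \left(i + 13\right)}{2 + 10} = \frac{105 + \left(13 + i\right)}{12} = \frac{118 + i}{12} = \frac{59}{6} + \frac{i}{12}$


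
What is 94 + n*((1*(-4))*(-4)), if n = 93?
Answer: 1582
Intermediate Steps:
94 + n*((1*(-4))*(-4)) = 94 + 93*((1*(-4))*(-4)) = 94 + 93*(-4*(-4)) = 94 + 93*16 = 94 + 1488 = 1582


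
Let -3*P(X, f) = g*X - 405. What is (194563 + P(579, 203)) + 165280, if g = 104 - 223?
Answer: 382945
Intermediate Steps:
g = -119
P(X, f) = 135 + 119*X/3 (P(X, f) = -(-119*X - 405)/3 = -(-405 - 119*X)/3 = 135 + 119*X/3)
(194563 + P(579, 203)) + 165280 = (194563 + (135 + (119/3)*579)) + 165280 = (194563 + (135 + 22967)) + 165280 = (194563 + 23102) + 165280 = 217665 + 165280 = 382945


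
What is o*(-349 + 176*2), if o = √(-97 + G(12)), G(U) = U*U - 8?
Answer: 3*√39 ≈ 18.735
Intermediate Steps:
G(U) = -8 + U² (G(U) = U² - 8 = -8 + U²)
o = √39 (o = √(-97 + (-8 + 12²)) = √(-97 + (-8 + 144)) = √(-97 + 136) = √39 ≈ 6.2450)
o*(-349 + 176*2) = √39*(-349 + 176*2) = √39*(-349 + 352) = √39*3 = 3*√39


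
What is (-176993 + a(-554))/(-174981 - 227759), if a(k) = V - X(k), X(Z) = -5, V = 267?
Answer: 176721/402740 ≈ 0.43880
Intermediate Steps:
a(k) = 272 (a(k) = 267 - 1*(-5) = 267 + 5 = 272)
(-176993 + a(-554))/(-174981 - 227759) = (-176993 + 272)/(-174981 - 227759) = -176721/(-402740) = -176721*(-1/402740) = 176721/402740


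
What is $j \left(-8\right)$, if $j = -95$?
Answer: $760$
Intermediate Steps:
$j \left(-8\right) = \left(-95\right) \left(-8\right) = 760$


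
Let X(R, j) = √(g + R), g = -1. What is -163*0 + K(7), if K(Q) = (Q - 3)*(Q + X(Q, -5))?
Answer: 28 + 4*√6 ≈ 37.798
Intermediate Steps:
X(R, j) = √(-1 + R)
K(Q) = (-3 + Q)*(Q + √(-1 + Q)) (K(Q) = (Q - 3)*(Q + √(-1 + Q)) = (-3 + Q)*(Q + √(-1 + Q)))
-163*0 + K(7) = -163*0 + (7² - 3*7 - 3*√(-1 + 7) + 7*√(-1 + 7)) = 0 + (49 - 21 - 3*√6 + 7*√6) = 0 + (28 + 4*√6) = 28 + 4*√6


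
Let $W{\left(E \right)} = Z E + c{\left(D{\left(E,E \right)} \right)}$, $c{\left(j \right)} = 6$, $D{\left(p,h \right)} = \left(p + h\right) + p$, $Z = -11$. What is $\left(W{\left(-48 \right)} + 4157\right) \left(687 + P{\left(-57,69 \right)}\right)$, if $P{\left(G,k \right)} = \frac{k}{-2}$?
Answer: $\frac{6121755}{2} \approx 3.0609 \cdot 10^{6}$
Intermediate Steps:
$D{\left(p,h \right)} = h + 2 p$ ($D{\left(p,h \right)} = \left(h + p\right) + p = h + 2 p$)
$P{\left(G,k \right)} = - \frac{k}{2}$ ($P{\left(G,k \right)} = k \left(- \frac{1}{2}\right) = - \frac{k}{2}$)
$W{\left(E \right)} = 6 - 11 E$ ($W{\left(E \right)} = - 11 E + 6 = 6 - 11 E$)
$\left(W{\left(-48 \right)} + 4157\right) \left(687 + P{\left(-57,69 \right)}\right) = \left(\left(6 - -528\right) + 4157\right) \left(687 - \frac{69}{2}\right) = \left(\left(6 + 528\right) + 4157\right) \left(687 - \frac{69}{2}\right) = \left(534 + 4157\right) \frac{1305}{2} = 4691 \cdot \frac{1305}{2} = \frac{6121755}{2}$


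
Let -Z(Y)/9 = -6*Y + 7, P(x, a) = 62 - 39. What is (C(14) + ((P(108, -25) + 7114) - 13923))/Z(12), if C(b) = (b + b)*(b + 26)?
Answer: -5666/585 ≈ -9.6855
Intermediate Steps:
P(x, a) = 23
C(b) = 2*b*(26 + b) (C(b) = (2*b)*(26 + b) = 2*b*(26 + b))
Z(Y) = -63 + 54*Y (Z(Y) = -9*(-6*Y + 7) = -9*(7 - 6*Y) = -63 + 54*Y)
(C(14) + ((P(108, -25) + 7114) - 13923))/Z(12) = (2*14*(26 + 14) + ((23 + 7114) - 13923))/(-63 + 54*12) = (2*14*40 + (7137 - 13923))/(-63 + 648) = (1120 - 6786)/585 = -5666*1/585 = -5666/585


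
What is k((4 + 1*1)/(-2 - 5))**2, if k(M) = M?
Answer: 25/49 ≈ 0.51020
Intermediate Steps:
k((4 + 1*1)/(-2 - 5))**2 = ((4 + 1*1)/(-2 - 5))**2 = ((4 + 1)/(-7))**2 = (5*(-1/7))**2 = (-5/7)**2 = 25/49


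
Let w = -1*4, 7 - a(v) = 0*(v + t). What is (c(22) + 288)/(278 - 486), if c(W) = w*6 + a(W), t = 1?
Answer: -271/208 ≈ -1.3029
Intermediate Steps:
a(v) = 7 (a(v) = 7 - 0*(v + 1) = 7 - 0*(1 + v) = 7 - 1*0 = 7 + 0 = 7)
w = -4
c(W) = -17 (c(W) = -4*6 + 7 = -24 + 7 = -17)
(c(22) + 288)/(278 - 486) = (-17 + 288)/(278 - 486) = 271/(-208) = 271*(-1/208) = -271/208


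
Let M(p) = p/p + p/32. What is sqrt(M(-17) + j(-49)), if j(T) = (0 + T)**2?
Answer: sqrt(153694)/8 ≈ 49.005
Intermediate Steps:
M(p) = 1 + p/32 (M(p) = 1 + p*(1/32) = 1 + p/32)
j(T) = T**2
sqrt(M(-17) + j(-49)) = sqrt((1 + (1/32)*(-17)) + (-49)**2) = sqrt((1 - 17/32) + 2401) = sqrt(15/32 + 2401) = sqrt(76847/32) = sqrt(153694)/8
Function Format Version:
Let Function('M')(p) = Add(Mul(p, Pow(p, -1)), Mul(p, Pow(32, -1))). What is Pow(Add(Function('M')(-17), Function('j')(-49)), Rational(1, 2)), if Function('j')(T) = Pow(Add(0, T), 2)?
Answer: Mul(Rational(1, 8), Pow(153694, Rational(1, 2))) ≈ 49.005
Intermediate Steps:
Function('M')(p) = Add(1, Mul(Rational(1, 32), p)) (Function('M')(p) = Add(1, Mul(p, Rational(1, 32))) = Add(1, Mul(Rational(1, 32), p)))
Function('j')(T) = Pow(T, 2)
Pow(Add(Function('M')(-17), Function('j')(-49)), Rational(1, 2)) = Pow(Add(Add(1, Mul(Rational(1, 32), -17)), Pow(-49, 2)), Rational(1, 2)) = Pow(Add(Add(1, Rational(-17, 32)), 2401), Rational(1, 2)) = Pow(Add(Rational(15, 32), 2401), Rational(1, 2)) = Pow(Rational(76847, 32), Rational(1, 2)) = Mul(Rational(1, 8), Pow(153694, Rational(1, 2)))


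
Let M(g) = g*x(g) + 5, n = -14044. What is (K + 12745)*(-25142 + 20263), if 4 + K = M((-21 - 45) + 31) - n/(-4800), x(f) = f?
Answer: -81780280631/1200 ≈ -6.8150e+7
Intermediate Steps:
M(g) = 5 + g² (M(g) = g*g + 5 = g² + 5 = 5 + g²)
K = 1467689/1200 (K = -4 + ((5 + ((-21 - 45) + 31)²) - (-14044)/(-4800)) = -4 + ((5 + (-66 + 31)²) - (-14044)*(-1)/4800) = -4 + ((5 + (-35)²) - 1*3511/1200) = -4 + ((5 + 1225) - 3511/1200) = -4 + (1230 - 3511/1200) = -4 + 1472489/1200 = 1467689/1200 ≈ 1223.1)
(K + 12745)*(-25142 + 20263) = (1467689/1200 + 12745)*(-25142 + 20263) = (16761689/1200)*(-4879) = -81780280631/1200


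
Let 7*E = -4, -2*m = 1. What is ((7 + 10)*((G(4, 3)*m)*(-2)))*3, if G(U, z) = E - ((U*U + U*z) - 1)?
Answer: -9843/7 ≈ -1406.1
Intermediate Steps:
m = -1/2 (m = -1/2*1 = -1/2 ≈ -0.50000)
E = -4/7 (E = (1/7)*(-4) = -4/7 ≈ -0.57143)
G(U, z) = 3/7 - U**2 - U*z (G(U, z) = -4/7 - ((U*U + U*z) - 1) = -4/7 - ((U**2 + U*z) - 1) = -4/7 - (-1 + U**2 + U*z) = -4/7 + (1 - U**2 - U*z) = 3/7 - U**2 - U*z)
((7 + 10)*((G(4, 3)*m)*(-2)))*3 = ((7 + 10)*(((3/7 - 1*4**2 - 1*4*3)*(-1/2))*(-2)))*3 = (17*(((3/7 - 1*16 - 12)*(-1/2))*(-2)))*3 = (17*(((3/7 - 16 - 12)*(-1/2))*(-2)))*3 = (17*(-193/7*(-1/2)*(-2)))*3 = (17*((193/14)*(-2)))*3 = (17*(-193/7))*3 = -3281/7*3 = -9843/7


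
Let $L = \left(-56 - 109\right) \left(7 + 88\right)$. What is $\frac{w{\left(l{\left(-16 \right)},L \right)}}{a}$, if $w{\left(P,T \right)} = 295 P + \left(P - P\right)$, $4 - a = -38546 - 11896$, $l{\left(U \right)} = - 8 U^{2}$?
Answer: $- \frac{302080}{25223} \approx -11.976$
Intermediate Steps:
$a = 50446$ ($a = 4 - \left(-38546 - 11896\right) = 4 - -50442 = 4 + 50442 = 50446$)
$L = -15675$ ($L = \left(-165\right) 95 = -15675$)
$w{\left(P,T \right)} = 295 P$ ($w{\left(P,T \right)} = 295 P + 0 = 295 P$)
$\frac{w{\left(l{\left(-16 \right)},L \right)}}{a} = \frac{295 \left(- 8 \left(-16\right)^{2}\right)}{50446} = 295 \left(\left(-8\right) 256\right) \frac{1}{50446} = 295 \left(-2048\right) \frac{1}{50446} = \left(-604160\right) \frac{1}{50446} = - \frac{302080}{25223}$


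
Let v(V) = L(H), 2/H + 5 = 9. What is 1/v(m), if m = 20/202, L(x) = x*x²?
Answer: 8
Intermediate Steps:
H = ½ (H = 2/(-5 + 9) = 2/4 = 2*(¼) = ½ ≈ 0.50000)
L(x) = x³
m = 10/101 (m = 20*(1/202) = 10/101 ≈ 0.099010)
v(V) = ⅛ (v(V) = (½)³ = ⅛)
1/v(m) = 1/(⅛) = 8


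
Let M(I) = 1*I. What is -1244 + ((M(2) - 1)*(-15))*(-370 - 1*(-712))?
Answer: -6374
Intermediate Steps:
M(I) = I
-1244 + ((M(2) - 1)*(-15))*(-370 - 1*(-712)) = -1244 + ((2 - 1)*(-15))*(-370 - 1*(-712)) = -1244 + (1*(-15))*(-370 + 712) = -1244 - 15*342 = -1244 - 5130 = -6374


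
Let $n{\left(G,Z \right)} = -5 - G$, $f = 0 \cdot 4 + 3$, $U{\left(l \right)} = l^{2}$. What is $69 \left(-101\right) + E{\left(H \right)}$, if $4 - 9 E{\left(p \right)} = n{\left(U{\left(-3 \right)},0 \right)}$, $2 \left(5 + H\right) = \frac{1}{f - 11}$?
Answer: $-6967$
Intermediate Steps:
$f = 3$ ($f = 0 + 3 = 3$)
$H = - \frac{81}{16}$ ($H = -5 + \frac{1}{2 \left(3 - 11\right)} = -5 + \frac{1}{2 \left(-8\right)} = -5 + \frac{1}{2} \left(- \frac{1}{8}\right) = -5 - \frac{1}{16} = - \frac{81}{16} \approx -5.0625$)
$E{\left(p \right)} = 2$ ($E{\left(p \right)} = \frac{4}{9} - \frac{-5 - \left(-3\right)^{2}}{9} = \frac{4}{9} - \frac{-5 - 9}{9} = \frac{4}{9} - - \frac{14}{9} = \frac{4}{9} + \frac{14}{9} = 2$)
$69 \left(-101\right) + E{\left(H \right)} = 69 \left(-101\right) + 2 = -6969 + 2 = -6967$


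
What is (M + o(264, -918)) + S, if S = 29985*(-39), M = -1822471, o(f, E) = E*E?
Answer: -2149162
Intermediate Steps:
o(f, E) = E**2
S = -1169415
(M + o(264, -918)) + S = (-1822471 + (-918)**2) - 1169415 = (-1822471 + 842724) - 1169415 = -979747 - 1169415 = -2149162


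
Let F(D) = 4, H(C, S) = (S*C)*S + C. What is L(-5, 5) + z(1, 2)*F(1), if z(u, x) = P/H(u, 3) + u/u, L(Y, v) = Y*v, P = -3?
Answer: -111/5 ≈ -22.200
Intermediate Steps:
H(C, S) = C + C*S² (H(C, S) = (C*S)*S + C = C*S² + C = C + C*S²)
z(u, x) = 1 - 3/(10*u) (z(u, x) = -3*1/(u*(1 + 3²)) + u/u = -3*1/(u*(1 + 9)) + 1 = -3*1/(10*u) + 1 = -3/(10*u) + 1 = 1 - 3/(10*u))
L(-5, 5) + z(1, 2)*F(1) = -5*5 + ((-3/10 + 1)/1)*4 = -25 + (1*(7/10))*4 = -25 + (7/10)*4 = -25 + 14/5 = -111/5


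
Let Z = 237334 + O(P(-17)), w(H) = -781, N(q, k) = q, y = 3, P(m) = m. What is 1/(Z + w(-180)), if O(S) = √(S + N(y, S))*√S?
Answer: 236553/55957321571 + √238/55957321571 ≈ 4.2277e-6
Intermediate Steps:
O(S) = √S*√(3 + S) (O(S) = √(S + 3)*√S = √(3 + S)*√S = √S*√(3 + S))
Z = 237334 - √238 (Z = 237334 + √(-17)*√(3 - 17) = 237334 + (I*√17)*√(-14) = 237334 + (I*√17)*(I*√14) = 237334 - √238 ≈ 2.3732e+5)
1/(Z + w(-180)) = 1/((237334 - √238) - 781) = 1/(236553 - √238)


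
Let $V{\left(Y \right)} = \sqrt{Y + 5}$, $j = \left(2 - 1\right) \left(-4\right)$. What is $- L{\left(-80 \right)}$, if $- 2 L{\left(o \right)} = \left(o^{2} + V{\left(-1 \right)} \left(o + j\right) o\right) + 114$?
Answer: $9977$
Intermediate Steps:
$j = -4$ ($j = 1 \left(-4\right) = -4$)
$V{\left(Y \right)} = \sqrt{5 + Y}$
$L{\left(o \right)} = -57 - \frac{o^{2}}{2} - \frac{o \left(-8 + 2 o\right)}{2}$ ($L{\left(o \right)} = - \frac{\left(o^{2} + \sqrt{5 - 1} \left(o - 4\right) o\right) + 114}{2} = - \frac{\left(o^{2} + \sqrt{4} \left(-4 + o\right) o\right) + 114}{2} = - \frac{\left(o^{2} + 2 \left(-4 + o\right) o\right) + 114}{2} = - \frac{\left(o^{2} + \left(-8 + 2 o\right) o\right) + 114}{2} = - \frac{\left(o^{2} + o \left(-8 + 2 o\right)\right) + 114}{2} = - \frac{114 + o^{2} + o \left(-8 + 2 o\right)}{2} = -57 - \frac{o^{2}}{2} - \frac{o \left(-8 + 2 o\right)}{2}$)
$- L{\left(-80 \right)} = - (-57 + 4 \left(-80\right) - \frac{3 \left(-80\right)^{2}}{2}) = - (-57 - 320 - 9600) = \left(-1\right) \left(-9977\right) = 9977$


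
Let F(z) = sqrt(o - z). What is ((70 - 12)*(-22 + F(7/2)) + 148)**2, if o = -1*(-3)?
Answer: 1270702 - 65424*I*sqrt(2) ≈ 1.2707e+6 - 92524.0*I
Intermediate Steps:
o = 3
F(z) = sqrt(3 - z)
((70 - 12)*(-22 + F(7/2)) + 148)**2 = ((70 - 12)*(-22 + sqrt(3 - 7/2)) + 148)**2 = (58*(-22 + sqrt(3 - 7/2)) + 148)**2 = (58*(-22 + sqrt(-1/2)) + 148)**2 = (58*(-22 + I*sqrt(2)/2) + 148)**2 = ((-1276 + 29*I*sqrt(2)) + 148)**2 = (-1128 + 29*I*sqrt(2))**2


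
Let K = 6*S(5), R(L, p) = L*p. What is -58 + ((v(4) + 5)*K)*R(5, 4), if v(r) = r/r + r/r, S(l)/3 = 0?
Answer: -58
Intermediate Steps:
S(l) = 0 (S(l) = 3*0 = 0)
v(r) = 2 (v(r) = 1 + 1 = 2)
K = 0 (K = 6*0 = 0)
-58 + ((v(4) + 5)*K)*R(5, 4) = -58 + ((2 + 5)*0)*(5*4) = -58 + (7*0)*20 = -58 + 0*20 = -58 + 0 = -58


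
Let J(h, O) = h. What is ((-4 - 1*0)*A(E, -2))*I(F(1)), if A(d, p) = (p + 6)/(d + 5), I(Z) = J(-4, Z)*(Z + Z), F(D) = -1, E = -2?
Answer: -128/3 ≈ -42.667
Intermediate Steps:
I(Z) = -8*Z (I(Z) = -4*(Z + Z) = -8*Z)
A(d, p) = (6 + p)/(5 + d)
((-4 - 1*0)*A(E, -2))*I(F(1)) = ((-4 - 1*0)*((6 - 2)/(5 - 2)))*(-8*(-1)) = ((-4 + 0)*(4/3))*8 = -4*4/3*8 = -16/3*8 = -128/3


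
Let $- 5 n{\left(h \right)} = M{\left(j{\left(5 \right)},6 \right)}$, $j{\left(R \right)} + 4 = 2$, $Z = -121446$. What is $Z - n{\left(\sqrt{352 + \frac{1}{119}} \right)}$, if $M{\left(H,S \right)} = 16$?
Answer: $- \frac{607214}{5} \approx -1.2144 \cdot 10^{5}$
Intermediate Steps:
$j{\left(R \right)} = -2$ ($j{\left(R \right)} = -4 + 2 = -2$)
$n{\left(h \right)} = - \frac{16}{5}$ ($n{\left(h \right)} = \left(- \frac{1}{5}\right) 16 = - \frac{16}{5}$)
$Z - n{\left(\sqrt{352 + \frac{1}{119}} \right)} = -121446 - - \frac{16}{5} = -121446 + \frac{16}{5} = - \frac{607214}{5}$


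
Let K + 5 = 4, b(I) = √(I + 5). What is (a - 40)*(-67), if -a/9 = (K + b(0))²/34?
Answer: 47369/17 - 603*√5/17 ≈ 2707.1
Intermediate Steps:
b(I) = √(5 + I)
K = -1 (K = -5 + 4 = -1)
a = -9*(-1 + √5)²/34 (a = -9*(-1 + √(5 + 0))²/34 = -9*(-1 + √5)²/34 ≈ -0.40443)
(a - 40)*(-67) = ((-27/17 + 9*√5/17) - 40)*(-67) = (-707/17 + 9*√5/17)*(-67) = 47369/17 - 603*√5/17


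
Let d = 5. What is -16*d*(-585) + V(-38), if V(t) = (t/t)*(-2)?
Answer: 46798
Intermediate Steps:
V(t) = -2 (V(t) = 1*(-2) = -2)
-16*d*(-585) + V(-38) = -16*5*(-585) - 2 = -80*(-585) - 2 = 46800 - 2 = 46798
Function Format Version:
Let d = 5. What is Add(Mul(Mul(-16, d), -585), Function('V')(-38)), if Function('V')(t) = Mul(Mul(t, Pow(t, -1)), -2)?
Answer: 46798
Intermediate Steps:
Function('V')(t) = -2 (Function('V')(t) = Mul(1, -2) = -2)
Add(Mul(Mul(-16, d), -585), Function('V')(-38)) = Add(Mul(Mul(-16, 5), -585), -2) = Add(Mul(-80, -585), -2) = Add(46800, -2) = 46798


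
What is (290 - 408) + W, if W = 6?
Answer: -112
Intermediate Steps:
(290 - 408) + W = (290 - 408) + 6 = -118 + 6 = -112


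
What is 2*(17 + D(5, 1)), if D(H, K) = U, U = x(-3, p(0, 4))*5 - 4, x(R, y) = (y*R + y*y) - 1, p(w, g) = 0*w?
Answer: 16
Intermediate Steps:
p(w, g) = 0
x(R, y) = -1 + y**2 + R*y (x(R, y) = (R*y + y**2) - 1 = (y**2 + R*y) - 1 = -1 + y**2 + R*y)
U = -9 (U = (-1 + 0**2 - 3*0)*5 - 4 = (-1 + 0 + 0)*5 - 4 = -1*5 - 4 = -5 - 4 = -9)
D(H, K) = -9
2*(17 + D(5, 1)) = 2*(17 - 9) = 2*8 = 16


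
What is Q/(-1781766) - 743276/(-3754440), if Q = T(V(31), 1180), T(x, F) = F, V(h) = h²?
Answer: 18332134253/92910188070 ≈ 0.19731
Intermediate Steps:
Q = 1180
Q/(-1781766) - 743276/(-3754440) = 1180/(-1781766) - 743276/(-3754440) = 1180*(-1/1781766) - 743276*(-1/3754440) = -590/890883 + 185819/938610 = 18332134253/92910188070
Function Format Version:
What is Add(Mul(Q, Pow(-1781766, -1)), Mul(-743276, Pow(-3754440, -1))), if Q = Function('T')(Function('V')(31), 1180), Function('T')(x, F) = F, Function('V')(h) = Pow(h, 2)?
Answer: Rational(18332134253, 92910188070) ≈ 0.19731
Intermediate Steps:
Q = 1180
Add(Mul(Q, Pow(-1781766, -1)), Mul(-743276, Pow(-3754440, -1))) = Add(Mul(1180, Pow(-1781766, -1)), Mul(-743276, Pow(-3754440, -1))) = Add(Mul(1180, Rational(-1, 1781766)), Mul(-743276, Rational(-1, 3754440))) = Add(Rational(-590, 890883), Rational(185819, 938610)) = Rational(18332134253, 92910188070)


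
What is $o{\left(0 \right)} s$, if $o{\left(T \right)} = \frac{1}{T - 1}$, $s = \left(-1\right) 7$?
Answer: $7$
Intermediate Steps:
$s = -7$
$o{\left(T \right)} = \frac{1}{-1 + T}$
$o{\left(0 \right)} s = \frac{1}{-1 + 0} \left(-7\right) = \frac{1}{-1} \left(-7\right) = \left(-1\right) \left(-7\right) = 7$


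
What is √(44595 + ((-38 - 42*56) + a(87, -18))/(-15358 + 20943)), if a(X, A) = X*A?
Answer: √1390995179615/5585 ≈ 211.17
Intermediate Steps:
a(X, A) = A*X
√(44595 + ((-38 - 42*56) + a(87, -18))/(-15358 + 20943)) = √(44595 + ((-38 - 42*56) - 18*87)/(-15358 + 20943)) = √(44595 + ((-38 - 2352) - 1566)/5585) = √(44595 + (-2390 - 1566)*(1/5585)) = √(44595 - 3956*1/5585) = √(44595 - 3956/5585) = √(249059119/5585) = √1390995179615/5585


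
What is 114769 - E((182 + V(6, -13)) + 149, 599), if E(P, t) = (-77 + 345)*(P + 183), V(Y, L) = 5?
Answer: -24323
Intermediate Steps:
E(P, t) = 49044 + 268*P (E(P, t) = 268*(183 + P) = 49044 + 268*P)
114769 - E((182 + V(6, -13)) + 149, 599) = 114769 - (49044 + 268*((182 + 5) + 149)) = 114769 - (49044 + 268*(187 + 149)) = 114769 - (49044 + 268*336) = 114769 - (49044 + 90048) = 114769 - 1*139092 = 114769 - 139092 = -24323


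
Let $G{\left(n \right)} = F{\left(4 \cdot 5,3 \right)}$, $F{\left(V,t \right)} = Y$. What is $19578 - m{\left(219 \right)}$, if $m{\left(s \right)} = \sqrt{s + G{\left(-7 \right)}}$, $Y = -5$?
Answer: $19578 - \sqrt{214} \approx 19563.0$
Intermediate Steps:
$F{\left(V,t \right)} = -5$
$G{\left(n \right)} = -5$
$m{\left(s \right)} = \sqrt{-5 + s}$ ($m{\left(s \right)} = \sqrt{s - 5} = \sqrt{-5 + s}$)
$19578 - m{\left(219 \right)} = 19578 - \sqrt{-5 + 219} = 19578 - \sqrt{214}$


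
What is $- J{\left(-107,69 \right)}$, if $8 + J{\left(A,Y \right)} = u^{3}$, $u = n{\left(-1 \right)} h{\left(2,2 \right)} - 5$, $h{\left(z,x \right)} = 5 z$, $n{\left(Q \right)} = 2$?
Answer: $-3367$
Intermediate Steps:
$u = 15$ ($u = 2 \cdot 5 \cdot 2 - 5 = 2 \cdot 10 - 5 = 20 - 5 = 15$)
$J{\left(A,Y \right)} = 3367$ ($J{\left(A,Y \right)} = -8 + 15^{3} = -8 + 3375 = 3367$)
$- J{\left(-107,69 \right)} = \left(-1\right) 3367 = -3367$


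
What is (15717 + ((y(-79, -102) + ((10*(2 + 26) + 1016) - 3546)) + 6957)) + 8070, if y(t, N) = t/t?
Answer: 28495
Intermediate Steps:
y(t, N) = 1
(15717 + ((y(-79, -102) + ((10*(2 + 26) + 1016) - 3546)) + 6957)) + 8070 = (15717 + ((1 + ((10*(2 + 26) + 1016) - 3546)) + 6957)) + 8070 = (15717 + ((1 + ((10*28 + 1016) - 3546)) + 6957)) + 8070 = (15717 + ((1 + ((280 + 1016) - 3546)) + 6957)) + 8070 = (15717 + ((1 + (1296 - 3546)) + 6957)) + 8070 = (15717 + ((1 - 2250) + 6957)) + 8070 = (15717 + (-2249 + 6957)) + 8070 = (15717 + 4708) + 8070 = 20425 + 8070 = 28495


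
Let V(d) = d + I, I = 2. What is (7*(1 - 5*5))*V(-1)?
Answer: -168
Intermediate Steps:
V(d) = 2 + d (V(d) = d + 2 = 2 + d)
(7*(1 - 5*5))*V(-1) = (7*(1 - 5*5))*(2 - 1) = (7*(1 - 25))*1 = (7*(-24))*1 = -168*1 = -168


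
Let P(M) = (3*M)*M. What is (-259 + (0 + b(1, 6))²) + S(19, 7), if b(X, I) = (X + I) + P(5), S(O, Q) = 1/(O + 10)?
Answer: 187486/29 ≈ 6465.0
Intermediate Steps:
P(M) = 3*M²
S(O, Q) = 1/(10 + O)
b(X, I) = 75 + I + X (b(X, I) = (X + I) + 3*5² = (I + X) + 3*25 = (I + X) + 75 = 75 + I + X)
(-259 + (0 + b(1, 6))²) + S(19, 7) = (-259 + (0 + (75 + 6 + 1))²) + 1/(10 + 19) = (-259 + (0 + 82)²) + 1/29 = (-259 + 82²) + 1/29 = (-259 + 6724) + 1/29 = 6465 + 1/29 = 187486/29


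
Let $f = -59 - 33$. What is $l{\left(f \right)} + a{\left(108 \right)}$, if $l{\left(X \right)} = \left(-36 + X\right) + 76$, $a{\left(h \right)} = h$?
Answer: $56$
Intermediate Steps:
$f = -92$ ($f = -59 - 33 = -92$)
$l{\left(X \right)} = 40 + X$
$l{\left(f \right)} + a{\left(108 \right)} = \left(40 - 92\right) + 108 = -52 + 108 = 56$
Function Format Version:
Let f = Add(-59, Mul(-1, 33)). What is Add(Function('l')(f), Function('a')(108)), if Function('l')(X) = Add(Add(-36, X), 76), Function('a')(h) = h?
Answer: 56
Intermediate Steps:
f = -92 (f = Add(-59, -33) = -92)
Function('l')(X) = Add(40, X)
Add(Function('l')(f), Function('a')(108)) = Add(Add(40, -92), 108) = Add(-52, 108) = 56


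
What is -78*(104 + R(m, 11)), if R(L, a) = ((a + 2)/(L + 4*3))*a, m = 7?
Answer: -165282/19 ≈ -8699.0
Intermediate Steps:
R(L, a) = a*(2 + a)/(12 + L) (R(L, a) = ((2 + a)/(L + 12))*a = ((2 + a)/(12 + L))*a = a*(2 + a)/(12 + L))
-78*(104 + R(m, 11)) = -78*(104 + 11*(2 + 11)/(12 + 7)) = -78*(104 + 11*13/19) = -78*(104 + 11*(1/19)*13) = -78*(104 + 143/19) = -78*2119/19 = -165282/19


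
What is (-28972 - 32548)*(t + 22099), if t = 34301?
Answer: -3469728000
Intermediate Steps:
(-28972 - 32548)*(t + 22099) = (-28972 - 32548)*(34301 + 22099) = -61520*56400 = -3469728000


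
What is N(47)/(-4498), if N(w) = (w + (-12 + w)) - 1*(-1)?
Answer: -83/4498 ≈ -0.018453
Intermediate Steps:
N(w) = -11 + 2*w (N(w) = (-12 + 2*w) + 1 = -11 + 2*w)
N(47)/(-4498) = (-11 + 2*47)/(-4498) = (-11 + 94)*(-1/4498) = 83*(-1/4498) = -83/4498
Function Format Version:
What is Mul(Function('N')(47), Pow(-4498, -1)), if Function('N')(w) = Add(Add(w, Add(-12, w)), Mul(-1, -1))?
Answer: Rational(-83, 4498) ≈ -0.018453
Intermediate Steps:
Function('N')(w) = Add(-11, Mul(2, w)) (Function('N')(w) = Add(Add(-12, Mul(2, w)), 1) = Add(-11, Mul(2, w)))
Mul(Function('N')(47), Pow(-4498, -1)) = Mul(Add(-11, Mul(2, 47)), Pow(-4498, -1)) = Mul(Add(-11, 94), Rational(-1, 4498)) = Mul(83, Rational(-1, 4498)) = Rational(-83, 4498)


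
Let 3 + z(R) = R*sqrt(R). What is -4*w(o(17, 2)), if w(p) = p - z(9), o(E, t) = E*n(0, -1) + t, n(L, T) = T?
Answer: 156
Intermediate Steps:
z(R) = -3 + R**(3/2) (z(R) = -3 + R*sqrt(R) = -3 + R**(3/2))
o(E, t) = t - E (o(E, t) = E*(-1) + t = -E + t = t - E)
w(p) = -24 + p (w(p) = p - (-3 + 9**(3/2)) = p - (-3 + 27) = p - 1*24 = p - 24 = -24 + p)
-4*w(o(17, 2)) = -4*(-24 + (2 - 1*17)) = -4*(-24 + (2 - 17)) = -4*(-24 - 15) = -4*(-39) = 156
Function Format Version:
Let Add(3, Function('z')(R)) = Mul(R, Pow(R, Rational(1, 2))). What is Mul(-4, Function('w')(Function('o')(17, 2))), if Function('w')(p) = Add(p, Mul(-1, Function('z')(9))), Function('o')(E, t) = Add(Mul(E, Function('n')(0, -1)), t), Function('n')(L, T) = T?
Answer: 156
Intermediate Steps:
Function('z')(R) = Add(-3, Pow(R, Rational(3, 2))) (Function('z')(R) = Add(-3, Mul(R, Pow(R, Rational(1, 2)))) = Add(-3, Pow(R, Rational(3, 2))))
Function('o')(E, t) = Add(t, Mul(-1, E)) (Function('o')(E, t) = Add(Mul(E, -1), t) = Add(Mul(-1, E), t) = Add(t, Mul(-1, E)))
Function('w')(p) = Add(-24, p) (Function('w')(p) = Add(p, Mul(-1, Add(-3, Pow(9, Rational(3, 2))))) = Add(p, Mul(-1, Add(-3, 27))) = Add(p, Mul(-1, 24)) = Add(p, -24) = Add(-24, p))
Mul(-4, Function('w')(Function('o')(17, 2))) = Mul(-4, Add(-24, Add(2, Mul(-1, 17)))) = Mul(-4, Add(-24, Add(2, -17))) = Mul(-4, Add(-24, -15)) = Mul(-4, -39) = 156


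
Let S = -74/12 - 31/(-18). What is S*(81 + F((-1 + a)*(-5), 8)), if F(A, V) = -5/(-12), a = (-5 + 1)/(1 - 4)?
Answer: -9770/27 ≈ -361.85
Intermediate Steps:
a = 4/3 (a = -4/(-3) = -4*(-⅓) = 4/3 ≈ 1.3333)
F(A, V) = 5/12 (F(A, V) = -5*(-1/12) = 5/12)
S = -40/9 (S = -74*1/12 - 31*(-1/18) = -37/6 + 31/18 = -40/9 ≈ -4.4444)
S*(81 + F((-1 + a)*(-5), 8)) = -40*(81 + 5/12)/9 = -40/9*977/12 = -9770/27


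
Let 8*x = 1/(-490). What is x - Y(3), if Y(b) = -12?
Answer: 47039/3920 ≈ 12.000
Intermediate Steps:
x = -1/3920 (x = (1/8)/(-490) = (1/8)*(-1/490) = -1/3920 ≈ -0.00025510)
x - Y(3) = -1/3920 - 1*(-12) = -1/3920 + 12 = 47039/3920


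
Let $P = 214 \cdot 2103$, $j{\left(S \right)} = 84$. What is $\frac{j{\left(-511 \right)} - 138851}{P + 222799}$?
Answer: $- \frac{138767}{672841} \approx -0.20624$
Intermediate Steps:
$P = 450042$
$\frac{j{\left(-511 \right)} - 138851}{P + 222799} = \frac{84 - 138851}{450042 + 222799} = - \frac{138767}{672841}$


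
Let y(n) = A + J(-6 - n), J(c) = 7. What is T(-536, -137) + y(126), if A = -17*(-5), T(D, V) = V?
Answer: -45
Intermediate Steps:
A = 85
y(n) = 92 (y(n) = 85 + 7 = 92)
T(-536, -137) + y(126) = -137 + 92 = -45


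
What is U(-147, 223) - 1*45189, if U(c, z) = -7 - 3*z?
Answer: -45865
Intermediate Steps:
U(-147, 223) - 1*45189 = (-7 - 3*223) - 1*45189 = (-7 - 669) - 45189 = -676 - 45189 = -45865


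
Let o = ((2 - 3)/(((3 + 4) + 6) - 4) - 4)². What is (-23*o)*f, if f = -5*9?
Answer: 157435/9 ≈ 17493.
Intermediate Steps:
f = -45
o = 1369/81 (o = (-1/((7 + 6) - 4) - 4)² = (-1/(13 - 4) - 4)² = (-1/9 - 4)² = (-1*⅑ - 4)² = (-⅑ - 4)² = (-37/9)² = 1369/81 ≈ 16.901)
(-23*o)*f = -23*1369/81*(-45) = -31487/81*(-45) = 157435/9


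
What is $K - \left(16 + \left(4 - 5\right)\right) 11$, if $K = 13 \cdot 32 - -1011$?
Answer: $1262$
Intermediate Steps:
$K = 1427$ ($K = 416 + 1011 = 1427$)
$K - \left(16 + \left(4 - 5\right)\right) 11 = 1427 - \left(16 + \left(4 - 5\right)\right) 11 = 1427 - \left(16 - 1\right) 11 = 1427 - 15 \cdot 11 = 1427 - 165 = 1262$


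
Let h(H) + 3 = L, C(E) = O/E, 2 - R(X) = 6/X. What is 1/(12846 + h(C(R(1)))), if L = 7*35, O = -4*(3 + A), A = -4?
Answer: 1/13088 ≈ 7.6406e-5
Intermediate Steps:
R(X) = 2 - 6/X
O = 4 (O = -4*(3 - 4) = -4*(-1) = 4)
L = 245
C(E) = 4/E
h(H) = 242 (h(H) = -3 + 245 = 242)
1/(12846 + h(C(R(1)))) = 1/(12846 + 242) = 1/13088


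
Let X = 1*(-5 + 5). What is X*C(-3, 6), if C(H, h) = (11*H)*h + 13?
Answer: 0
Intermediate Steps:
C(H, h) = 13 + 11*H*h (C(H, h) = 11*H*h + 13 = 13 + 11*H*h)
X = 0 (X = 1*0 = 0)
X*C(-3, 6) = 0*(13 + 11*(-3)*6) = 0*(13 - 198) = 0*(-185) = 0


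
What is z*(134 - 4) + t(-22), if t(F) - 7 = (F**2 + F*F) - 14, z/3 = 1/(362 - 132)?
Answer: 22142/23 ≈ 962.70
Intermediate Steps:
z = 3/230 (z = 3/(362 - 132) = 3/230 ≈ 0.013043)
t(F) = -7 + 2*F**2 (t(F) = 7 + ((F**2 + F*F) - 14) = 7 + ((F**2 + F**2) - 14) = 7 + (2*F**2 - 14) = 7 + (-14 + 2*F**2) = -7 + 2*F**2)
z*(134 - 4) + t(-22) = 3*(134 - 4)/230 + (-7 + 2*(-22)**2) = (3/230)*130 + (-7 + 2*484) = 39/23 + (-7 + 968) = 39/23 + 961 = 22142/23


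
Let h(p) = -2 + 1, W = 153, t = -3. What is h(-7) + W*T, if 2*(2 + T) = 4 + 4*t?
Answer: -919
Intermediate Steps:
h(p) = -1
T = -6 (T = -2 + (4 + 4*(-3))/2 = -2 + (4 - 12)/2 = -2 + (1/2)*(-8) = -2 - 4 = -6)
h(-7) + W*T = -1 + 153*(-6) = -1 - 918 = -919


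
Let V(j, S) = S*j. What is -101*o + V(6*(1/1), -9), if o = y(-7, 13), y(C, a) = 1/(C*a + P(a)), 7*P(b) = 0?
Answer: -4813/91 ≈ -52.890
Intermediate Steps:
P(b) = 0 (P(b) = (⅐)*0 = 0)
y(C, a) = 1/(C*a) (y(C, a) = 1/(C*a + 0) = 1/(C*a))
o = -1/91 (o = 1/(-7*13) = -⅐*1/13 = -1/91 ≈ -0.010989)
-101*o + V(6*(1/1), -9) = -101*(-1/91) - 54*1/1 = 101/91 - 54*1*1 = 101/91 - 54 = -4813/91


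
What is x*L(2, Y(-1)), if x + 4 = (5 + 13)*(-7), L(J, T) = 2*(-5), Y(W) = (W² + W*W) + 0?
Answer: 1300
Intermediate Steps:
Y(W) = 2*W² (Y(W) = (W² + W²) + 0 = 2*W² + 0 = 2*W²)
L(J, T) = -10
x = -130 (x = -4 + (5 + 13)*(-7) = -4 + 18*(-7) = -4 - 126 = -130)
x*L(2, Y(-1)) = -130*(-10) = 1300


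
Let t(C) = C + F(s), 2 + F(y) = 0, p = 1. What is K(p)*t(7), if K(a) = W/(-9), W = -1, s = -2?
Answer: 5/9 ≈ 0.55556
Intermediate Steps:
F(y) = -2 (F(y) = -2 + 0 = -2)
K(a) = ⅑ (K(a) = -1/(-9) = -1*(-⅑) = ⅑)
t(C) = -2 + C (t(C) = C - 2 = -2 + C)
K(p)*t(7) = (-2 + 7)/9 = (⅑)*5 = 5/9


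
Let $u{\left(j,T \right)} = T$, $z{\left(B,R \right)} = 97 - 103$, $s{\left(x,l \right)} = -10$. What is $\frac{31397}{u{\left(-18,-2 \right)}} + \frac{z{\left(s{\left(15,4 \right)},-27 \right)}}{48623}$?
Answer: $- \frac{1526616343}{97246} \approx -15699.0$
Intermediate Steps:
$z{\left(B,R \right)} = -6$ ($z{\left(B,R \right)} = 97 - 103 = -6$)
$\frac{31397}{u{\left(-18,-2 \right)}} + \frac{z{\left(s{\left(15,4 \right)},-27 \right)}}{48623} = \frac{31397}{-2} - \frac{6}{48623} = 31397 \left(- \frac{1}{2}\right) - \frac{6}{48623} = - \frac{31397}{2} - \frac{6}{48623} = - \frac{1526616343}{97246}$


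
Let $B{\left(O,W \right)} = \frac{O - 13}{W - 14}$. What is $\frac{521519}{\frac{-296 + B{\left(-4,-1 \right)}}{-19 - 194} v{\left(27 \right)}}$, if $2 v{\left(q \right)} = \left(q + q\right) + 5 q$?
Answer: $\frac{370278490}{92883} \approx 3986.5$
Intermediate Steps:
$v{\left(q \right)} = \frac{7 q}{2}$ ($v{\left(q \right)} = \frac{\left(q + q\right) + 5 q}{2} = \frac{2 q + 5 q}{2} = \frac{7 q}{2}$)
$B{\left(O,W \right)} = \frac{-13 + O}{-14 + W}$
$\frac{521519}{\frac{-296 + B{\left(-4,-1 \right)}}{-19 - 194} v{\left(27 \right)}} = \frac{521519}{\frac{-296 + \frac{-13 - 4}{-14 - 1}}{-19 - 194} \cdot \frac{7}{2} \cdot 27} = \frac{521519}{\frac{-296 + \frac{1}{-15} \left(-17\right)}{-213} \cdot \frac{189}{2}} = \frac{521519}{\left(-296 - - \frac{17}{15}\right) \left(- \frac{1}{213}\right) \frac{189}{2}} = \frac{521519}{\left(-296 + \frac{17}{15}\right) \left(- \frac{1}{213}\right) \frac{189}{2}} = \frac{521519}{\left(- \frac{4423}{15}\right) \left(- \frac{1}{213}\right) \frac{189}{2}} = \frac{521519}{\frac{4423}{3195} \cdot \frac{189}{2}} = \frac{521519}{\frac{92883}{710}} = 521519 \cdot \frac{710}{92883} = \frac{370278490}{92883}$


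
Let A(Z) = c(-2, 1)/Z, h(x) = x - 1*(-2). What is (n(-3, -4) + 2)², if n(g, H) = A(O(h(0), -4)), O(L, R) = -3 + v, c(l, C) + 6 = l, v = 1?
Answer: 36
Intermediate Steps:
c(l, C) = -6 + l
h(x) = 2 + x (h(x) = x + 2 = 2 + x)
O(L, R) = -2 (O(L, R) = -3 + 1 = -2)
A(Z) = -8/Z (A(Z) = (-6 - 2)/Z = -8/Z)
n(g, H) = 4 (n(g, H) = -8/(-2) = -8*(-½) = 4)
(n(-3, -4) + 2)² = (4 + 2)² = 6² = 36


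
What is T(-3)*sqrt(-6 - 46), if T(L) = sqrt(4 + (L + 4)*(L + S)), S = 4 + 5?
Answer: 2*I*sqrt(130) ≈ 22.803*I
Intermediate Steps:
S = 9
T(L) = sqrt(4 + (4 + L)*(9 + L)) (T(L) = sqrt(4 + (L + 4)*(L + 9)) = sqrt(4 + (4 + L)*(9 + L)))
T(-3)*sqrt(-6 - 46) = sqrt(40 + (-3)**2 + 13*(-3))*sqrt(-6 - 46) = sqrt(40 + 9 - 39)*sqrt(-52) = sqrt(10)*(2*I*sqrt(13)) = 2*I*sqrt(130)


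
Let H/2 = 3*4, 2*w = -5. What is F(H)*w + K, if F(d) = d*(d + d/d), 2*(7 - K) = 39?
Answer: -3025/2 ≈ -1512.5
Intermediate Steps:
K = -25/2 (K = 7 - ½*39 = 7 - 39/2 = -25/2 ≈ -12.500)
w = -5/2 (w = (½)*(-5) = -5/2 ≈ -2.5000)
H = 24 (H = 2*(3*4) = 2*12 = 24)
F(d) = d*(1 + d) (F(d) = d*(d + 1) = d*(1 + d))
F(H)*w + K = (24*(1 + 24))*(-5/2) - 25/2 = (24*25)*(-5/2) - 25/2 = 600*(-5/2) - 25/2 = -1500 - 25/2 = -3025/2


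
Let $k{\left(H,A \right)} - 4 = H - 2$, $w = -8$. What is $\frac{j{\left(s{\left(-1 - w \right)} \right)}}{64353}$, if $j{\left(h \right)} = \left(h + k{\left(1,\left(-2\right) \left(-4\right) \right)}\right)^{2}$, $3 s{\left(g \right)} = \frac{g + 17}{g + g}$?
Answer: $\frac{625}{3153297} \approx 0.00019821$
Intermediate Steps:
$k{\left(H,A \right)} = 2 + H$ ($k{\left(H,A \right)} = 4 + \left(H - 2\right) = 4 + \left(-2 + H\right) = 2 + H$)
$s{\left(g \right)} = \frac{17 + g}{6 g}$ ($s{\left(g \right)} = \frac{\left(g + 17\right) \frac{1}{g + g}}{3} = \frac{\left(17 + g\right) \frac{1}{2 g}}{3} = \frac{\frac{1}{2} \frac{1}{g} \left(17 + g\right)}{3} = \frac{17 + g}{6 g}$)
$j{\left(h \right)} = \left(3 + h\right)^{2}$ ($j{\left(h \right)} = \left(h + \left(2 + 1\right)\right)^{2} = \left(h + 3\right)^{2} = \left(3 + h\right)^{2}$)
$\frac{j{\left(s{\left(-1 - w \right)} \right)}}{64353} = \frac{\left(3 + \frac{17 - -7}{6 \left(-1 - -8\right)}\right)^{2}}{64353} = \left(3 + \frac{17 + \left(-1 + 8\right)}{6 \left(-1 + 8\right)}\right)^{2} \cdot \frac{1}{64353} = \left(3 + \frac{17 + 7}{6 \cdot 7}\right)^{2} \cdot \frac{1}{64353} = \left(3 + \frac{1}{6} \cdot \frac{1}{7} \cdot 24\right)^{2} \cdot \frac{1}{64353} = \left(3 + \frac{4}{7}\right)^{2} \cdot \frac{1}{64353} = \left(\frac{25}{7}\right)^{2} \cdot \frac{1}{64353} = \frac{625}{49} \cdot \frac{1}{64353} = \frac{625}{3153297}$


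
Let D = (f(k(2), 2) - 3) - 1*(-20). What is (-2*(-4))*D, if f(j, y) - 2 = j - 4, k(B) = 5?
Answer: 160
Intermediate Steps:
f(j, y) = -2 + j (f(j, y) = 2 + (j - 4) = 2 + (-4 + j) = -2 + j)
D = 20 (D = ((-2 + 5) - 3) - 1*(-20) = (3 - 3) + 20 = 0 + 20 = 20)
(-2*(-4))*D = -2*(-4)*20 = 8*20 = 160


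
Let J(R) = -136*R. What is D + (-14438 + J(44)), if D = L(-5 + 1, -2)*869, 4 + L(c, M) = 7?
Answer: -17815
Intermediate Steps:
L(c, M) = 3 (L(c, M) = -4 + 7 = 3)
D = 2607 (D = 3*869 = 2607)
D + (-14438 + J(44)) = 2607 + (-14438 - 136*44) = 2607 + (-14438 - 5984) = 2607 - 20422 = -17815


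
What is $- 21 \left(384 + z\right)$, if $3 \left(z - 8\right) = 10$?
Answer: $-8302$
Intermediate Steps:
$z = \frac{34}{3}$ ($z = 8 + \frac{1}{3} \cdot 10 = 8 + \frac{10}{3} = \frac{34}{3} \approx 11.333$)
$- 21 \left(384 + z\right) = - 21 \left(384 + \frac{34}{3}\right) = \left(-21\right) \frac{1186}{3} = -8302$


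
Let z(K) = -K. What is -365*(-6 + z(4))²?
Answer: -36500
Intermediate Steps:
-365*(-6 + z(4))² = -365*(-6 - 1*4)² = -365*(-6 - 4)² = -365*(-10)² = -365*100 = -36500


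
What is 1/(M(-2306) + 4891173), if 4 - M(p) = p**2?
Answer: -1/426459 ≈ -2.3449e-6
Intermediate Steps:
M(p) = 4 - p**2
1/(M(-2306) + 4891173) = 1/((4 - 1*(-2306)**2) + 4891173) = 1/((4 - 1*5317636) + 4891173) = 1/((4 - 5317636) + 4891173) = 1/(-5317632 + 4891173) = 1/(-426459) = -1/426459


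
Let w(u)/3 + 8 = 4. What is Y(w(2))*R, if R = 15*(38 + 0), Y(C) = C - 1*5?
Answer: -9690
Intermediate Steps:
w(u) = -12 (w(u) = -24 + 3*4 = -24 + 12 = -12)
Y(C) = -5 + C (Y(C) = C - 5 = -5 + C)
R = 570 (R = 15*38 = 570)
Y(w(2))*R = (-5 - 12)*570 = -17*570 = -9690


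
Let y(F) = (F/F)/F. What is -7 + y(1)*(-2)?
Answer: -9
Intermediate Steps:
y(F) = 1/F
-7 + y(1)*(-2) = -7 - 2/1 = -7 + 1*(-2) = -7 - 2 = -9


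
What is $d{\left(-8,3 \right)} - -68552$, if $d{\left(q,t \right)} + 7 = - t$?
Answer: $68542$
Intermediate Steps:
$d{\left(q,t \right)} = -7 - t$
$d{\left(-8,3 \right)} - -68552 = \left(-7 - 3\right) - -68552 = \left(-7 - 3\right) + 68552 = -10 + 68552 = 68542$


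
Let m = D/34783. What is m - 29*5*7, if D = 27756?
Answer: -35276989/34783 ≈ -1014.2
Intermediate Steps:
m = 27756/34783 ≈ 0.79798
m - 29*5*7 = 27756/34783 - 29*5*7 = 27756/34783 - 145*7 = 27756/34783 - 1015 = -35276989/34783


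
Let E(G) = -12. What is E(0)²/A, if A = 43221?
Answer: 48/14407 ≈ 0.0033317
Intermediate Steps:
E(0)²/A = (-12)²/43221 = 144*(1/43221) = 48/14407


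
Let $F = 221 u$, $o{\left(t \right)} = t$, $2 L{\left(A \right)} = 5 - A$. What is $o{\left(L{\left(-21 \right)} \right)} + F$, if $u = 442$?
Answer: $97695$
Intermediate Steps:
$L{\left(A \right)} = \frac{5}{2} - \frac{A}{2}$ ($L{\left(A \right)} = \frac{5 - A}{2} = \frac{5}{2} - \frac{A}{2}$)
$F = 97682$ ($F = 221 \cdot 442 = 97682$)
$o{\left(L{\left(-21 \right)} \right)} + F = \left(\frac{5}{2} - - \frac{21}{2}\right) + 97682 = \left(\frac{5}{2} + \frac{21}{2}\right) + 97682 = 13 + 97682 = 97695$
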